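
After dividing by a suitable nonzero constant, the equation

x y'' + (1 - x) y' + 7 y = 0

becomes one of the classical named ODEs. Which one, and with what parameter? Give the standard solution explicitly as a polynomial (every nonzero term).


The equation is already in a standard form:  x y'' + (1 - x) y' + 7 y = 0.
This matches the Laguerre equation x y'' + (1 - x) y' + n y = 0 with n = 7; the polynomial solution is L_7(x).
With y = sum_k a_k x^k, matching x^k gives (k+1)k a_{k+1} + (k+1) a_{k+1} - k a_k + n a_k = 0, i.e. (k+1)^2 a_{k+1} = (k - n) a_k = (k - 7) a_k. The right side vanishes at k = 7, so the series terminates at degree 7.
Standard normalization L_n(0) = 1 gives a_0 = 1. Work upward with a_{k+1} = (k - 7) a_k / (k+1)^2:
  a_1 = (0 - 7)(1) / 1^2 = -7/1 = -7
  a_2 = (1 - 7)(-7) / 2^2 = 42/4 = 21/2
  a_3 = (2 - 7)(21/2) / 3^2 = (-105/2)/9 = -35/6
  a_4 = (3 - 7)(-35/6) / 4^2 = (70/3)/16 = 35/24
  a_5 = (4 - 7)(35/24) / 5^2 = (-35/8)/25 = -7/40
  a_6 = (5 - 7)(-7/40) / 6^2 = (7/20)/36 = 7/720
  a_7 = (6 - 7)(7/720) / 7^2 = (-7/720)/49 = -1/5040
Hence L_7(x) = -x^7/5040 + 7 x^6/720 - 7 x^5/40 + 35 x^4/24 - 35 x^3/6 + 21 x^2/2 - 7 x + 1.

L_7(x); series = -x^7/5040 + 7 x^6/720 - 7 x^5/40 + 35 x^4/24 - 35 x^3/6 + 21 x^2/2 - 7 x + 1


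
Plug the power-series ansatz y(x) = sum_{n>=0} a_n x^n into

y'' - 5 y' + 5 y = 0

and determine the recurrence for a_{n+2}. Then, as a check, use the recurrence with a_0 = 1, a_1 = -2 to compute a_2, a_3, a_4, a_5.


Substitute y = sum_n a_n x^n.
y''(x) has coefficient (n+2)(n+1) a_{n+2} at x^n;
-5 y'(x) has coefficient -5 (n+1) a_{n+1} at x^n;
5 y(x) has coefficient 5 a_n at x^n.
Matching x^n: (n+2)(n+1) a_{n+2} - 5 (n+1) a_{n+1} + 5 a_n = 0.
Thus a_{n+2} = [5 (n+1) a_{n+1} - 5 a_n] / ((n+1)(n+2)).

Check with a_0 = 1, a_1 = -2 (apply the recurrence for n = 0, 1, 2, 3): a_0 = 1, a_1 = -2, a_2 = -15/2, a_3 = -65/6, a_4 = -125/12, a_5 = -185/24.

a_(n+2) = [5 (n+1) a_(n+1) - 5 a_n] / ((n+1)(n+2)); check: a_0 = 1, a_1 = -2, a_2 = -15/2, a_3 = -65/6, a_4 = -125/12, a_5 = -185/24


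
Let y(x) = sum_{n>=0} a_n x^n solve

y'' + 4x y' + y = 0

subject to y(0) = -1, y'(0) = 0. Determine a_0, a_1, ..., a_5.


Ansatz: y(x) = sum_{n>=0} a_n x^n, so y'(x) = sum_{n>=1} n a_n x^(n-1) and y''(x) = sum_{n>=2} n(n-1) a_n x^(n-2).
Substitute into P(x) y'' + Q(x) y' + R(x) y = 0 with P(x) = 1, Q(x) = 4x, R(x) = 1, and match powers of x.
Initial conditions: a_0 = -1, a_1 = 0.
Setting the coefficient of each power of x to zero and solving order by order (substituting the coefficients already found):
  x^0: 2 a_2 + a_0 = 0  ->  2 a_2 = -a_0 = 1  ->  a_2 = 1/2
  x^1: 6 a_3 + 5 a_1 = 0  ->  6 a_3 = -5 a_1 = 0  ->  a_3 = 0
  x^2: 12 a_4 + 9 a_2 = 0  ->  12 a_4 = -9 a_2 = -9/2  ->  a_4 = -3/8
  x^3: 20 a_5 + 13 a_3 = 0  ->  20 a_5 = -13 a_3 = 0  ->  a_5 = 0
Truncated series: y(x) = -1 + (1/2) x^2 - (3/8) x^4 + O(x^6).

a_0 = -1; a_1 = 0; a_2 = 1/2; a_3 = 0; a_4 = -3/8; a_5 = 0


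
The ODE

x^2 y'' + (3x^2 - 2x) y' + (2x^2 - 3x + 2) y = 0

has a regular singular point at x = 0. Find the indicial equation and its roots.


Divide by x^2 to reach normal form y'' + P_1(x) y' + P_2(x) y = 0 with P_1(x) = 3 - 2/x and P_2(x) = 2 - 3/x + 2/x^2.
x = 0 is a singular point because the y'-coefficient 3 - 2/x has a pole at x = 0 and the y-coefficient 2 - 3/x + 2/x^2 has a pole at x = 0.
It is a regular singular point because x P_1(x) = p(x) = 3x - 2 and x^2 P_2(x) = q(x) = 2x^2 - 3x + 2 are polynomials, hence analytic at x = 0.
p(0) = -2,  q(0) = 2.
Indicial equation: r(r-1) + p(0) r + q(0) = 0, i.e. r^2 + (p(0) - 1) r + q(0) = 0, i.e. r^2 - 3 r + 2 = 0.
Discriminant: (-3)^2 - 4(2) = 1, so r = (3 ± 1)/2.
Solving: r_1 = 2, r_2 = 1.

indicial: r^2 - 3 r + 2 = 0; roots r_1 = 2, r_2 = 1


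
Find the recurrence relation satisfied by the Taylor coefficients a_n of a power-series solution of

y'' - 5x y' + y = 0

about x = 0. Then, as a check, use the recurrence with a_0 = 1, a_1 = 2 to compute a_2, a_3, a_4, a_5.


Substitute y = sum_n a_n x^n.
y''(x) has coefficient (n+2)(n+1) a_{n+2} at x^n;
-5 x y'(x) has coefficient -5 n a_n at x^n (shift);
y(x) has coefficient 1 a_n at x^n.
Matching x^n: (n+2)(n+1) a_{n+2} + (-5n + 1) a_n = 0.
Thus a_{n+2} = (5n - 1) / ((n+1)(n+2)) * a_n.

Check with a_0 = 1, a_1 = 2 (apply the recurrence for n = 0, 1, 2, 3): a_0 = 1, a_1 = 2, a_2 = -1/2, a_3 = 4/3, a_4 = -3/8, a_5 = 14/15.

a_(n+2) = (5n - 1) / ((n+1)(n+2)) * a_n; check: a_0 = 1, a_1 = 2, a_2 = -1/2, a_3 = 4/3, a_4 = -3/8, a_5 = 14/15


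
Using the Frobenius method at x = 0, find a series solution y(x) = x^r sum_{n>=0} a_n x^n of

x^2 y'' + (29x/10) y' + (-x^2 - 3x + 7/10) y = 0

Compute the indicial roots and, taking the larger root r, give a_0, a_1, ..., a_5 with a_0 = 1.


Write in Frobenius form y'' + (p(x)/x) y' + (q(x)/x^2) y = 0:
  p(x) = 29/10,  q(x) = -x^2 - 3x + 7/10.
Indicial equation: r(r-1) + (29/10) r + (7/10) = 0 -> roots r_1 = -1/2, r_2 = -7/5.
Take r = r_1 = -1/2. Let y(x) = x^r sum_{n>=0} a_n x^n with a_0 = 1.
Substitute y = x^r sum a_n x^n and match x^{r+n}. The recurrence is
  D(n) a_n - 3 a_{n-1} - 1 a_{n-2} = 0,  where D(n) = (r+n)(r+n-1) + (29/10)(r+n) + (7/10).
  a_n = [3 a_{n-1} + 1 a_{n-2}] / D(n).
Since the indicial polynomial factors as (r - r_1)(r - r_2), D(n) = (r_1 + n - r_1)(r_1 + n - r_2) = n(n + 9/10).
Evaluating step by step (a_0 = 1):
  n = 1: D(1) = 1(1 + 9/10) = 19/10; numerator = 3(1) = 3; a_1 = (3)/(19/10) = 30/19
  n = 2: D(2) = 2(2 + 9/10) = 29/5; numerator = 3(30/19) + 1(1) = 109/19; a_2 = (109/19)/(29/5) = 545/551
  n = 3: D(3) = 3(3 + 9/10) = 117/10; numerator = 3(545/551) + 1(30/19) = 2505/551; a_3 = (2505/551)/(117/10) = 8350/21489
  n = 4: D(4) = 4(4 + 9/10) = 98/5; numerator = 3(8350/21489) + 1(545/551) = 15435/7163; a_4 = (15435/7163)/(98/5) = 1575/14326
  n = 5: D(5) = 5(5 + 9/10) = 59/2; numerator = 3(1575/14326) + 1(8350/21489) = 125/174; a_5 = (125/174)/(59/2) = 125/5133

r = -1/2; a_0 = 1; a_1 = 30/19; a_2 = 545/551; a_3 = 8350/21489; a_4 = 1575/14326; a_5 = 125/5133


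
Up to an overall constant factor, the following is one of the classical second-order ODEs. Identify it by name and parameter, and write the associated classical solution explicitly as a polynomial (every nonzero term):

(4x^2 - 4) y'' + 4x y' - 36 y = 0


All three coefficients share the factor -4; dividing through by -4 gives  (1 - x^2) y'' - x y' + 9 y = 0.
This matches the Chebyshev equation (1 - x^2) y'' - x y' + n^2 y = 0 (note the -x y' term, not -2x y') with n^2 = 9, so n = 3; the polynomial solution is T_3(x).
With y = sum_k a_k x^k, matching x^k gives (k+2)(k+1) a_{k+2} = (k^2 - n^2) a_k = (k - 3)(k + 3) a_k. The right side vanishes at k = 3, so the series with the parity of 3 terminates at degree 3.
Standard normalization: leading coefficient of T_n is 2^(n-1), so a_3 = 2^2 = 4. Work downward with a_k = (k+1)(k+2) a_{k+2} / ((k - 3)(k + 3)):
  a_1 = (2)(3)(4) / ((1 - 3)(1 + 3)) = 24/(-8) = -3
Hence T_3(x) = 4 x^3 - 3 x.

T_3(x); series = 4 x^3 - 3 x


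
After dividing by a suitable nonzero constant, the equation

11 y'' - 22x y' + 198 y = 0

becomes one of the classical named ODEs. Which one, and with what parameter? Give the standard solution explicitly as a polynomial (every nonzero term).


All three coefficients share the factor 11; dividing through by 11 gives  y'' - 2x y' + 18 y = 0.
This matches the Hermite equation y'' - 2x y' + 2n y = 0 with 2n = 18, so n = 9; the polynomial solution is H_9(x).
With y = sum_k a_k x^k, matching x^k gives (k+2)(k+1) a_{k+2} = 2(k - n) a_k = 2(k - 9) a_k. The right side vanishes at k = 9, so the series with the parity of 9 terminates at degree 9.
Standard normalization: leading coefficient of H_n is 2^n, so a_9 = 2^9 = 512. Work downward with a_k = (k+1)(k+2) a_{k+2} / (2(k - n)):
  a_7 = (8)(9)(512) / (2(7 - 9)) = 36864/(-4) = -9216
  a_5 = (6)(7)(-9216) / (2(5 - 9)) = -387072/(-8) = 48384
  a_3 = (4)(5)(48384) / (2(3 - 9)) = 967680/(-12) = -80640
  a_1 = (2)(3)(-80640) / (2(1 - 9)) = -483840/(-16) = 30240
Hence H_9(x) = 512 x^9 - 9216 x^7 + 48384 x^5 - 80640 x^3 + 30240 x.

H_9(x); series = 512 x^9 - 9216 x^7 + 48384 x^5 - 80640 x^3 + 30240 x


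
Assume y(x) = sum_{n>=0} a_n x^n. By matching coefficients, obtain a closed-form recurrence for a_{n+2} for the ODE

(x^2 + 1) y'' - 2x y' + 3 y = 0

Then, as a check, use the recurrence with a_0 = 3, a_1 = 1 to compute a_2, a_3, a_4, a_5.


Substitute y = sum_n a_n x^n.
(1 + 1 x^2) y'' contributes (n+2)(n+1) a_{n+2} + n(n-1) a_n at x^n.
-2 x y'(x) contributes -2 n a_n at x^n.
3 y(x) contributes 3 a_n at x^n.
Matching x^n: (n+2)(n+1) a_{n+2} + (n(n-1) - 2 n + 3) a_n = 0.
Thus a_{n+2} = (-n(n-1) + 2 n - 3) / ((n+1)(n+2)) * a_n.

Check with a_0 = 3, a_1 = 1 (apply the recurrence for n = 0, 1, 2, 3): a_0 = 3, a_1 = 1, a_2 = -9/2, a_3 = -1/6, a_4 = 3/8, a_5 = 1/40.

a_(n+2) = (-n(n-1) + 2 n - 3) / ((n+1)(n+2)) * a_n; check: a_0 = 3, a_1 = 1, a_2 = -9/2, a_3 = -1/6, a_4 = 3/8, a_5 = 1/40


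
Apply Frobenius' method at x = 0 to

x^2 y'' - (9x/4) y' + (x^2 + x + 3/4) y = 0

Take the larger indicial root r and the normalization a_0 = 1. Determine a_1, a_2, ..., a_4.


Write in Frobenius form y'' + (p(x)/x) y' + (q(x)/x^2) y = 0:
  p(x) = -9/4,  q(x) = x^2 + x + 3/4.
Indicial equation: r(r-1) + (-9/4) r + (3/4) = 0 -> roots r_1 = 3, r_2 = 1/4.
Take r = r_1 = 3. Let y(x) = x^r sum_{n>=0} a_n x^n with a_0 = 1.
Substitute y = x^r sum a_n x^n and match x^{r+n}. The recurrence is
  D(n) a_n + 1 a_{n-1} + 1 a_{n-2} = 0,  where D(n) = (r+n)(r+n-1) + (-9/4)(r+n) + (3/4).
  a_n = [-1 a_{n-1} - 1 a_{n-2}] / D(n).
Since the indicial polynomial factors as (r - r_1)(r - r_2), D(n) = (r_1 + n - r_1)(r_1 + n - r_2) = n(n + 11/4).
Evaluating step by step (a_0 = 1):
  n = 1: D(1) = 1(1 + 11/4) = 15/4; numerator = -1(1) = -1; a_1 = (-1)/(15/4) = -4/15
  n = 2: D(2) = 2(2 + 11/4) = 19/2; numerator = -1(-4/15) - 1(1) = -11/15; a_2 = (-11/15)/(19/2) = -22/285
  n = 3: D(3) = 3(3 + 11/4) = 69/4; numerator = -1(-22/285) - 1(-4/15) = 98/285; a_3 = (98/285)/(69/4) = 392/19665
  n = 4: D(4) = 4(4 + 11/4) = 27; numerator = -1(392/19665) - 1(-22/285) = 1126/19665; a_4 = (1126/19665)/(27) = 1126/530955

r = 3; a_0 = 1; a_1 = -4/15; a_2 = -22/285; a_3 = 392/19665; a_4 = 1126/530955


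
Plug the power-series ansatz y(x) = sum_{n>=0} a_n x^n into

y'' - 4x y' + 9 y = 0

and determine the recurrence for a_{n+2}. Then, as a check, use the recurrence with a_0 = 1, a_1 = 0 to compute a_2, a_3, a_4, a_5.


Substitute y = sum_n a_n x^n.
y''(x) has coefficient (n+2)(n+1) a_{n+2} at x^n;
-4 x y'(x) has coefficient -4 n a_n at x^n (shift);
9 y(x) has coefficient 9 a_n at x^n.
Matching x^n: (n+2)(n+1) a_{n+2} + (-4n + 9) a_n = 0.
Thus a_{n+2} = (4n - 9) / ((n+1)(n+2)) * a_n.

Check with a_0 = 1, a_1 = 0 (apply the recurrence for n = 0, 1, 2, 3): a_0 = 1, a_1 = 0, a_2 = -9/2, a_3 = 0, a_4 = 3/8, a_5 = 0.

a_(n+2) = (4n - 9) / ((n+1)(n+2)) * a_n; check: a_0 = 1, a_1 = 0, a_2 = -9/2, a_3 = 0, a_4 = 3/8, a_5 = 0


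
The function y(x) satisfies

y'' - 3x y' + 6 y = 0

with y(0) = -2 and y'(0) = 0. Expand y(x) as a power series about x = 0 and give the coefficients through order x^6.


Ansatz: y(x) = sum_{n>=0} a_n x^n, so y'(x) = sum_{n>=1} n a_n x^(n-1) and y''(x) = sum_{n>=2} n(n-1) a_n x^(n-2).
Substitute into P(x) y'' + Q(x) y' + R(x) y = 0 with P(x) = 1, Q(x) = -3x, R(x) = 6, and match powers of x.
Initial conditions: a_0 = -2, a_1 = 0.
Setting the coefficient of each power of x to zero and solving order by order (substituting the coefficients already found):
  x^0: 2 a_2 + 6 a_0 = 0  ->  2 a_2 = -6 a_0 = 12  ->  a_2 = 6
  x^1: 6 a_3 + 3 a_1 = 0  ->  6 a_3 = -3 a_1 = 0  ->  a_3 = 0
  x^2: 12 a_4 = 0  ->  a_4 = 0
  x^3: 20 a_5 - 3 a_3 = 0  ->  20 a_5 = 3 a_3 = 0  ->  a_5 = 0
  x^4: 30 a_6 - 6 a_4 = 0  ->  30 a_6 = 6 a_4 = 0  ->  a_6 = 0
Truncated series: y(x) = -2 + 6 x^2 + O(x^7).

a_0 = -2; a_1 = 0; a_2 = 6; a_3 = 0; a_4 = 0; a_5 = 0; a_6 = 0


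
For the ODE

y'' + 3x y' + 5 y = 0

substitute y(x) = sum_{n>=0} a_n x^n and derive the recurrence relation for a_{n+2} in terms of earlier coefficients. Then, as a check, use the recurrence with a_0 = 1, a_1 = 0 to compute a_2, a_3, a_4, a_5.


Substitute y = sum_n a_n x^n.
y''(x) has coefficient (n+2)(n+1) a_{n+2} at x^n;
3 x y'(x) has coefficient 3 n a_n at x^n (shift);
5 y(x) has coefficient 5 a_n at x^n.
Matching x^n: (n+2)(n+1) a_{n+2} + (3n + 5) a_n = 0.
Thus a_{n+2} = (-3n - 5) / ((n+1)(n+2)) * a_n.

Check with a_0 = 1, a_1 = 0 (apply the recurrence for n = 0, 1, 2, 3): a_0 = 1, a_1 = 0, a_2 = -5/2, a_3 = 0, a_4 = 55/24, a_5 = 0.

a_(n+2) = (-3n - 5) / ((n+1)(n+2)) * a_n; check: a_0 = 1, a_1 = 0, a_2 = -5/2, a_3 = 0, a_4 = 55/24, a_5 = 0


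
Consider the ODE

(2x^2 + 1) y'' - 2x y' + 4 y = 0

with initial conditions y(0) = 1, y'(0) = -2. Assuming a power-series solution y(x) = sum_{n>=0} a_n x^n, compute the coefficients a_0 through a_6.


Ansatz: y(x) = sum_{n>=0} a_n x^n, so y'(x) = sum_{n>=1} n a_n x^(n-1) and y''(x) = sum_{n>=2} n(n-1) a_n x^(n-2).
Substitute into P(x) y'' + Q(x) y' + R(x) y = 0 with P(x) = 2x^2 + 1, Q(x) = -2x, R(x) = 4, and match powers of x.
Initial conditions: a_0 = 1, a_1 = -2.
Setting the coefficient of each power of x to zero and solving order by order (substituting the coefficients already found):
  x^0: 2 a_2 + 4 a_0 = 0  ->  2 a_2 = -4 a_0 = -4  ->  a_2 = -2
  x^1: 6 a_3 + 2 a_1 = 0  ->  6 a_3 = -2 a_1 = 4  ->  a_3 = 2/3
  x^2: 12 a_4 + 4 a_2 = 0  ->  12 a_4 = -4 a_2 = 8  ->  a_4 = 2/3
  x^3: 20 a_5 + 10 a_3 = 0  ->  20 a_5 = -10 a_3 = -20/3  ->  a_5 = -1/3
  x^4: 30 a_6 + 20 a_4 = 0  ->  30 a_6 = -20 a_4 = -40/3  ->  a_6 = -4/9
Truncated series: y(x) = 1 - 2 x - 2 x^2 + (2/3) x^3 + (2/3) x^4 - (1/3) x^5 - (4/9) x^6 + O(x^7).

a_0 = 1; a_1 = -2; a_2 = -2; a_3 = 2/3; a_4 = 2/3; a_5 = -1/3; a_6 = -4/9


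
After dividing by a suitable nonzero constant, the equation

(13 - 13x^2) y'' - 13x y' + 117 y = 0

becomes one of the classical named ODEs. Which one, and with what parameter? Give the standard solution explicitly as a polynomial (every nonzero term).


All three coefficients share the factor 13; dividing through by 13 gives  (1 - x^2) y'' - x y' + 9 y = 0.
This matches the Chebyshev equation (1 - x^2) y'' - x y' + n^2 y = 0 (note the -x y' term, not -2x y') with n^2 = 9, so n = 3; the polynomial solution is T_3(x).
With y = sum_k a_k x^k, matching x^k gives (k+2)(k+1) a_{k+2} = (k^2 - n^2) a_k = (k - 3)(k + 3) a_k. The right side vanishes at k = 3, so the series with the parity of 3 terminates at degree 3.
Standard normalization: leading coefficient of T_n is 2^(n-1), so a_3 = 2^2 = 4. Work downward with a_k = (k+1)(k+2) a_{k+2} / ((k - 3)(k + 3)):
  a_1 = (2)(3)(4) / ((1 - 3)(1 + 3)) = 24/(-8) = -3
Hence T_3(x) = 4 x^3 - 3 x.

T_3(x); series = 4 x^3 - 3 x


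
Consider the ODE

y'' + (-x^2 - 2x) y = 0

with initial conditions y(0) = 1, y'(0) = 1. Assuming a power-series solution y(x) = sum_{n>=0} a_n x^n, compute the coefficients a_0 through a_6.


Ansatz: y(x) = sum_{n>=0} a_n x^n, so y'(x) = sum_{n>=1} n a_n x^(n-1) and y''(x) = sum_{n>=2} n(n-1) a_n x^(n-2).
Substitute into P(x) y'' + Q(x) y' + R(x) y = 0 with P(x) = 1, Q(x) = 0, R(x) = -x^2 - 2x, and match powers of x.
Initial conditions: a_0 = 1, a_1 = 1.
Setting the coefficient of each power of x to zero and solving order by order (substituting the coefficients already found):
  x^0: 2 a_2 = 0  ->  a_2 = 0
  x^1: 6 a_3 - 2 a_0 = 0  ->  6 a_3 = 2 a_0 = 2  ->  a_3 = 1/3
  x^2: 12 a_4 - 2 a_1 - a_0 = 0  ->  12 a_4 = 2 a_1 + a_0 = 3  ->  a_4 = 1/4
  x^3: 20 a_5 - 2 a_2 - a_1 = 0  ->  20 a_5 = 2 a_2 + a_1 = 1  ->  a_5 = 1/20
  x^4: 30 a_6 - 2 a_3 - a_2 = 0  ->  30 a_6 = 2 a_3 + a_2 = 2/3  ->  a_6 = 1/45
Truncated series: y(x) = 1 + x + (1/3) x^3 + (1/4) x^4 + (1/20) x^5 + (1/45) x^6 + O(x^7).

a_0 = 1; a_1 = 1; a_2 = 0; a_3 = 1/3; a_4 = 1/4; a_5 = 1/20; a_6 = 1/45


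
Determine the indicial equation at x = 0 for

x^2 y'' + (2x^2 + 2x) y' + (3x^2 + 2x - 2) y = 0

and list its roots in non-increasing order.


Divide by x^2 to reach normal form y'' + P_1(x) y' + P_2(x) y = 0 with P_1(x) = 2 + 2/x and P_2(x) = 3 + 2/x - 2/x^2.
x = 0 is a singular point because the y'-coefficient 2 + 2/x has a pole at x = 0 and the y-coefficient 3 + 2/x - 2/x^2 has a pole at x = 0.
It is a regular singular point because x P_1(x) = p(x) = 2x + 2 and x^2 P_2(x) = q(x) = 3x^2 + 2x - 2 are polynomials, hence analytic at x = 0.
p(0) = 2,  q(0) = -2.
Indicial equation: r(r-1) + p(0) r + q(0) = 0, i.e. r^2 + (p(0) - 1) r + q(0) = 0, i.e. r^2 + 1 r - 2 = 0.
Discriminant: (1)^2 - 4(-2) = 9, so r = (-1 ± 3)/2.
Solving: r_1 = 1, r_2 = -2.

indicial: r^2 + 1 r - 2 = 0; roots r_1 = 1, r_2 = -2


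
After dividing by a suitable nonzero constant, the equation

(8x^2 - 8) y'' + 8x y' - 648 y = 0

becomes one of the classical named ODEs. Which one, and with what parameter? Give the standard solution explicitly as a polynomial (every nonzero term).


All three coefficients share the factor -8; dividing through by -8 gives  (1 - x^2) y'' - x y' + 81 y = 0.
This matches the Chebyshev equation (1 - x^2) y'' - x y' + n^2 y = 0 (note the -x y' term, not -2x y') with n^2 = 81, so n = 9; the polynomial solution is T_9(x).
With y = sum_k a_k x^k, matching x^k gives (k+2)(k+1) a_{k+2} = (k^2 - n^2) a_k = (k - 9)(k + 9) a_k. The right side vanishes at k = 9, so the series with the parity of 9 terminates at degree 9.
Standard normalization: leading coefficient of T_n is 2^(n-1), so a_9 = 2^8 = 256. Work downward with a_k = (k+1)(k+2) a_{k+2} / ((k - 9)(k + 9)):
  a_7 = (8)(9)(256) / ((7 - 9)(7 + 9)) = 18432/(-32) = -576
  a_5 = (6)(7)(-576) / ((5 - 9)(5 + 9)) = -24192/(-56) = 432
  a_3 = (4)(5)(432) / ((3 - 9)(3 + 9)) = 8640/(-72) = -120
  a_1 = (2)(3)(-120) / ((1 - 9)(1 + 9)) = -720/(-80) = 9
Hence T_9(x) = 256 x^9 - 576 x^7 + 432 x^5 - 120 x^3 + 9 x.

T_9(x); series = 256 x^9 - 576 x^7 + 432 x^5 - 120 x^3 + 9 x


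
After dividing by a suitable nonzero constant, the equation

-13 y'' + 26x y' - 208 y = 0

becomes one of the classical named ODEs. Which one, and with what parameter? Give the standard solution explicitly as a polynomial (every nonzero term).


All three coefficients share the factor -13; dividing through by -13 gives  y'' - 2x y' + 16 y = 0.
This matches the Hermite equation y'' - 2x y' + 2n y = 0 with 2n = 16, so n = 8; the polynomial solution is H_8(x).
With y = sum_k a_k x^k, matching x^k gives (k+2)(k+1) a_{k+2} = 2(k - n) a_k = 2(k - 8) a_k. The right side vanishes at k = 8, so the series with the parity of 8 terminates at degree 8.
Standard normalization: leading coefficient of H_n is 2^n, so a_8 = 2^8 = 256. Work downward with a_k = (k+1)(k+2) a_{k+2} / (2(k - n)):
  a_6 = (7)(8)(256) / (2(6 - 8)) = 14336/(-4) = -3584
  a_4 = (5)(6)(-3584) / (2(4 - 8)) = -107520/(-8) = 13440
  a_2 = (3)(4)(13440) / (2(2 - 8)) = 161280/(-12) = -13440
  a_0 = (1)(2)(-13440) / (2(0 - 8)) = -26880/(-16) = 1680
Hence H_8(x) = 256 x^8 - 3584 x^6 + 13440 x^4 - 13440 x^2 + 1680.

H_8(x); series = 256 x^8 - 3584 x^6 + 13440 x^4 - 13440 x^2 + 1680


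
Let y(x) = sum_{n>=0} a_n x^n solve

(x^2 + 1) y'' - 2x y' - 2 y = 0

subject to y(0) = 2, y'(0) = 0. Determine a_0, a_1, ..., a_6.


Ansatz: y(x) = sum_{n>=0} a_n x^n, so y'(x) = sum_{n>=1} n a_n x^(n-1) and y''(x) = sum_{n>=2} n(n-1) a_n x^(n-2).
Substitute into P(x) y'' + Q(x) y' + R(x) y = 0 with P(x) = x^2 + 1, Q(x) = -2x, R(x) = -2, and match powers of x.
Initial conditions: a_0 = 2, a_1 = 0.
Setting the coefficient of each power of x to zero and solving order by order (substituting the coefficients already found):
  x^0: 2 a_2 - 2 a_0 = 0  ->  2 a_2 = 2 a_0 = 4  ->  a_2 = 2
  x^1: 6 a_3 - 4 a_1 = 0  ->  6 a_3 = 4 a_1 = 0  ->  a_3 = 0
  x^2: 12 a_4 - 4 a_2 = 0  ->  12 a_4 = 4 a_2 = 8  ->  a_4 = 2/3
  x^3: 20 a_5 - 2 a_3 = 0  ->  20 a_5 = 2 a_3 = 0  ->  a_5 = 0
  x^4: 30 a_6 + 2 a_4 = 0  ->  30 a_6 = -2 a_4 = -4/3  ->  a_6 = -2/45
Truncated series: y(x) = 2 + 2 x^2 + (2/3) x^4 - (2/45) x^6 + O(x^7).

a_0 = 2; a_1 = 0; a_2 = 2; a_3 = 0; a_4 = 2/3; a_5 = 0; a_6 = -2/45


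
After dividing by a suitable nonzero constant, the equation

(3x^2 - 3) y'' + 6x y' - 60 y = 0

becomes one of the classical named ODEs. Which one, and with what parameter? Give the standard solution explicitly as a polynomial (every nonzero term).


All three coefficients share the factor -3; dividing through by -3 gives  (1 - x^2) y'' - 2x y' + 20 y = 0.
This matches the Legendre equation (1 - x^2) y'' - 2x y' + n(n+1) y = 0 (note the -2x y' term) with n(n+1) = 20, so n = 4; the polynomial solution is P_4(x).
With y = sum_k a_k x^k, matching x^k gives (k+2)(k+1) a_{k+2} = [k(k+1) - n(n+1)] a_k = (k - 4)(k + 5) a_k. The right side vanishes at k = 4, so the series with the parity of 4 terminates at degree 4.
Standard normalization (P_n(1) = 1): leading coefficient (2n)!/(2^n (n!)^2) = 40320/(16*576) = 35/8, so a_4 = 35/8. Work downward with a_k = (k+1)(k+2) a_{k+2} / ((k - 4)(k + 5)):
  a_2 = (3)(4)(35/8) / ((2 - 4)(2 + 5)) = (105/2)/(-14) = -15/4
  a_0 = (1)(2)(-15/4) / ((0 - 4)(0 + 5)) = (-15/2)/(-20) = 3/8
Hence P_4(x) = 35 x^4/8 - 15 x^2/4 + 3/8.

P_4(x); series = 35 x^4/8 - 15 x^2/4 + 3/8


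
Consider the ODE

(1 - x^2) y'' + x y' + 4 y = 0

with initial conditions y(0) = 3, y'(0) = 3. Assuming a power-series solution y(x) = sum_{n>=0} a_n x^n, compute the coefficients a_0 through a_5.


Ansatz: y(x) = sum_{n>=0} a_n x^n, so y'(x) = sum_{n>=1} n a_n x^(n-1) and y''(x) = sum_{n>=2} n(n-1) a_n x^(n-2).
Substitute into P(x) y'' + Q(x) y' + R(x) y = 0 with P(x) = 1 - x^2, Q(x) = x, R(x) = 4, and match powers of x.
Initial conditions: a_0 = 3, a_1 = 3.
Setting the coefficient of each power of x to zero and solving order by order (substituting the coefficients already found):
  x^0: 2 a_2 + 4 a_0 = 0  ->  2 a_2 = -4 a_0 = -12  ->  a_2 = -6
  x^1: 6 a_3 + 5 a_1 = 0  ->  6 a_3 = -5 a_1 = -15  ->  a_3 = -5/2
  x^2: 12 a_4 + 4 a_2 = 0  ->  12 a_4 = -4 a_2 = 24  ->  a_4 = 2
  x^3: 20 a_5 + a_3 = 0  ->  20 a_5 = -a_3 = 5/2  ->  a_5 = 1/8
Truncated series: y(x) = 3 + 3 x - 6 x^2 - (5/2) x^3 + 2 x^4 + (1/8) x^5 + O(x^6).

a_0 = 3; a_1 = 3; a_2 = -6; a_3 = -5/2; a_4 = 2; a_5 = 1/8


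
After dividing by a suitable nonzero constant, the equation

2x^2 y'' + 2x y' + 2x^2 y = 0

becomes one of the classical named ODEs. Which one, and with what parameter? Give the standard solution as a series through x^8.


All three coefficients share the factor 2; dividing through by 2 gives  x^2 y'' + x y' + x^2 y = 0.
This matches the Bessel equation x^2 y'' + x y' + (x^2 - nu^2) y = 0 with nu^2 = 0, so nu = 0; the solution bounded at x = 0 is J_0(x).
Frobenius at x = 0: indicial roots ±nu; for r = nu the recurrence k(k + 2nu) c_k = -c_{k-2} gives the standard series J_nu(x) = sum_{k>=0} (-1)^k / (k! (k+nu)!) (x/2)^(2k+nu). Evaluate the first 5 terms:
  k = 0: (-1)^0 / (0! * 0! * 2^0) x^0 = 1/(1*1*1) x^0 = (1) x^0
  k = 1: (-1)^1 / (1! * 1! * 2^2) x^2 = -1/(1*1*4) x^2 = (-1/4) x^2
  k = 2: (-1)^2 / (2! * 2! * 2^4) x^4 = 1/(2*2*16) x^4 = (1/64) x^4
  k = 3: (-1)^3 / (3! * 3! * 2^6) x^6 = -1/(6*6*64) x^6 = (-1/2304) x^6
  k = 4: (-1)^4 / (4! * 4! * 2^8) x^8 = 1/(24*24*256) x^8 = (1/147456) x^8
Hence J_0(x) = x^8/147456 - x^6/2304 + x^4/64 - x^2/4 + 1 + ....

J_0(x); series = x^8/147456 - x^6/2304 + x^4/64 - x^2/4 + 1


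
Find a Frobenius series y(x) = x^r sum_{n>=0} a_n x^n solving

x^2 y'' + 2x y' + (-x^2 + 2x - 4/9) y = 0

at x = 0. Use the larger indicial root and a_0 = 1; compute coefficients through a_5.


Write in Frobenius form y'' + (p(x)/x) y' + (q(x)/x^2) y = 0:
  p(x) = 2,  q(x) = -x^2 + 2x - 4/9.
Indicial equation: r(r-1) + (2) r + (-4/9) = 0 -> roots r_1 = 1/3, r_2 = -4/3.
Take r = r_1 = 1/3. Let y(x) = x^r sum_{n>=0} a_n x^n with a_0 = 1.
Substitute y = x^r sum a_n x^n and match x^{r+n}. The recurrence is
  D(n) a_n + 2 a_{n-1} - 1 a_{n-2} = 0,  where D(n) = (r+n)(r+n-1) + (2)(r+n) + (-4/9).
  a_n = [-2 a_{n-1} + 1 a_{n-2}] / D(n).
Since the indicial polynomial factors as (r - r_1)(r - r_2), D(n) = (r_1 + n - r_1)(r_1 + n - r_2) = n(n + 5/3).
Evaluating step by step (a_0 = 1):
  n = 1: D(1) = 1(1 + 5/3) = 8/3; numerator = -2(1) = -2; a_1 = (-2)/(8/3) = -3/4
  n = 2: D(2) = 2(2 + 5/3) = 22/3; numerator = -2(-3/4) + 1(1) = 5/2; a_2 = (5/2)/(22/3) = 15/44
  n = 3: D(3) = 3(3 + 5/3) = 14; numerator = -2(15/44) + 1(-3/4) = -63/44; a_3 = (-63/44)/(14) = -9/88
  n = 4: D(4) = 4(4 + 5/3) = 68/3; numerator = -2(-9/88) + 1(15/44) = 6/11; a_4 = (6/11)/(68/3) = 9/374
  n = 5: D(5) = 5(5 + 5/3) = 100/3; numerator = -2(9/374) + 1(-9/88) = -225/1496; a_5 = (-225/1496)/(100/3) = -27/5984

r = 1/3; a_0 = 1; a_1 = -3/4; a_2 = 15/44; a_3 = -9/88; a_4 = 9/374; a_5 = -27/5984


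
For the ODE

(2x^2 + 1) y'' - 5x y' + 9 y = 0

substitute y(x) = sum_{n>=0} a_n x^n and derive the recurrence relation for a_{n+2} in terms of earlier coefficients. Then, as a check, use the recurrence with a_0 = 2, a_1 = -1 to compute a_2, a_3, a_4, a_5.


Substitute y = sum_n a_n x^n.
(1 + 2 x^2) y'' contributes (n+2)(n+1) a_{n+2} + 2 n(n-1) a_n at x^n.
-5 x y'(x) contributes -5 n a_n at x^n.
9 y(x) contributes 9 a_n at x^n.
Matching x^n: (n+2)(n+1) a_{n+2} + (2 n(n-1) - 5 n + 9) a_n = 0.
Thus a_{n+2} = (-2 n(n-1) + 5 n - 9) / ((n+1)(n+2)) * a_n.

Check with a_0 = 2, a_1 = -1 (apply the recurrence for n = 0, 1, 2, 3): a_0 = 2, a_1 = -1, a_2 = -9, a_3 = 2/3, a_4 = 9/4, a_5 = -1/5.

a_(n+2) = (-2 n(n-1) + 5 n - 9) / ((n+1)(n+2)) * a_n; check: a_0 = 2, a_1 = -1, a_2 = -9, a_3 = 2/3, a_4 = 9/4, a_5 = -1/5


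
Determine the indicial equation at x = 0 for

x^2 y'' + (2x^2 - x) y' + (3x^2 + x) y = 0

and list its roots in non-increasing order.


Divide by x^2 to reach normal form y'' + P_1(x) y' + P_2(x) y = 0 with P_1(x) = 2 - 1/x and P_2(x) = 3 + 1/x.
x = 0 is a singular point because the y'-coefficient 2 - 1/x has a pole at x = 0 and the y-coefficient 3 + 1/x has a pole at x = 0.
It is a regular singular point because x P_1(x) = p(x) = 2x - 1 and x^2 P_2(x) = q(x) = 3x^2 + x are polynomials, hence analytic at x = 0.
p(0) = -1,  q(0) = 0.
Indicial equation: r(r-1) + p(0) r + q(0) = 0, i.e. r^2 + (p(0) - 1) r + q(0) = 0, i.e. r^2 - 2 r = 0.
Discriminant: (-2)^2 - 4(0) = 4, so r = (2 ± 2)/2.
Solving: r_1 = 2, r_2 = 0.

indicial: r^2 - 2 r = 0; roots r_1 = 2, r_2 = 0


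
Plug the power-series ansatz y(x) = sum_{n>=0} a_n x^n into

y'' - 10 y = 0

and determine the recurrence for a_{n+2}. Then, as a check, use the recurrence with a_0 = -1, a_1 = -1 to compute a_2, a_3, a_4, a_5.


Substitute y = sum_n a_n x^n into y'' + (const) y = 0.
y''(x) = sum_{n>=0} (n+2)(n+1) a_{n+2} x^n.
The ODE becomes sum_n [(n+2)(n+1) a_{n+2} - 10 a_n] x^n = 0.
Setting each coefficient to zero gives the recurrence:
  (n+2)(n+1) a_{n+2} - 10 a_n = 0,
  a_{n+2} = 10 / ((n+1)(n+2)) a_n.

Check with a_0 = -1, a_1 = -1 (apply the recurrence for n = 0, 1, 2, 3): a_0 = -1, a_1 = -1, a_2 = -5, a_3 = -5/3, a_4 = -25/6, a_5 = -5/6.

a_{n+2} = 10/((n+1)(n+2)) * a_n; check: a_0 = -1, a_1 = -1, a_2 = -5, a_3 = -5/3, a_4 = -25/6, a_5 = -5/6


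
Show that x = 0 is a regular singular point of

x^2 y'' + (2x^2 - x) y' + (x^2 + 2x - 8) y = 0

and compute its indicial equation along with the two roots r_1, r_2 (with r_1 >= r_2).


Divide by x^2 to reach normal form y'' + P_1(x) y' + P_2(x) y = 0 with P_1(x) = 2 - 1/x and P_2(x) = 1 + 2/x - 8/x^2.
x = 0 is a singular point because the y'-coefficient 2 - 1/x has a pole at x = 0 and the y-coefficient 1 + 2/x - 8/x^2 has a pole at x = 0.
It is a regular singular point because x P_1(x) = p(x) = 2x - 1 and x^2 P_2(x) = q(x) = x^2 + 2x - 8 are polynomials, hence analytic at x = 0.
p(0) = -1,  q(0) = -8.
Indicial equation: r(r-1) + p(0) r + q(0) = 0, i.e. r^2 + (p(0) - 1) r + q(0) = 0, i.e. r^2 - 2 r - 8 = 0.
Discriminant: (-2)^2 - 4(-8) = 36, so r = (2 ± 6)/2.
Solving: r_1 = 4, r_2 = -2.

indicial: r^2 - 2 r - 8 = 0; roots r_1 = 4, r_2 = -2


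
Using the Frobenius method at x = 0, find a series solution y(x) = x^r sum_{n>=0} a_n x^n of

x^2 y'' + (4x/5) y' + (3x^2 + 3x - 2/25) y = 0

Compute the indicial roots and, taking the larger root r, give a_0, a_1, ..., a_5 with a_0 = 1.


Write in Frobenius form y'' + (p(x)/x) y' + (q(x)/x^2) y = 0:
  p(x) = 4/5,  q(x) = 3x^2 + 3x - 2/25.
Indicial equation: r(r-1) + (4/5) r + (-2/25) = 0 -> roots r_1 = 2/5, r_2 = -1/5.
Take r = r_1 = 2/5. Let y(x) = x^r sum_{n>=0} a_n x^n with a_0 = 1.
Substitute y = x^r sum a_n x^n and match x^{r+n}. The recurrence is
  D(n) a_n + 3 a_{n-1} + 3 a_{n-2} = 0,  where D(n) = (r+n)(r+n-1) + (4/5)(r+n) + (-2/25).
  a_n = [-3 a_{n-1} - 3 a_{n-2}] / D(n).
Since the indicial polynomial factors as (r - r_1)(r - r_2), D(n) = (r_1 + n - r_1)(r_1 + n - r_2) = n(n + 3/5).
Evaluating step by step (a_0 = 1):
  n = 1: D(1) = 1(1 + 3/5) = 8/5; numerator = -3(1) = -3; a_1 = (-3)/(8/5) = -15/8
  n = 2: D(2) = 2(2 + 3/5) = 26/5; numerator = -3(-15/8) - 3(1) = 21/8; a_2 = (21/8)/(26/5) = 105/208
  n = 3: D(3) = 3(3 + 3/5) = 54/5; numerator = -3(105/208) - 3(-15/8) = 855/208; a_3 = (855/208)/(54/5) = 475/1248
  n = 4: D(4) = 4(4 + 3/5) = 92/5; numerator = -3(475/1248) - 3(105/208) = -85/32; a_4 = (-85/32)/(92/5) = -425/2944
  n = 5: D(5) = 5(5 + 3/5) = 28; numerator = -3(-425/2944) - 3(475/1248) = -27125/38272; a_5 = (-27125/38272)/(28) = -3875/153088

r = 2/5; a_0 = 1; a_1 = -15/8; a_2 = 105/208; a_3 = 475/1248; a_4 = -425/2944; a_5 = -3875/153088


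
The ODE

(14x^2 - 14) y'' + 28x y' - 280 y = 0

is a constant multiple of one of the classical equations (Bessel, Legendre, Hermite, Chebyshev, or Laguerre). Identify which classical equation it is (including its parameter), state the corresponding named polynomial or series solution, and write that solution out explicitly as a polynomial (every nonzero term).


All three coefficients share the factor -14; dividing through by -14 gives  (1 - x^2) y'' - 2x y' + 20 y = 0.
This matches the Legendre equation (1 - x^2) y'' - 2x y' + n(n+1) y = 0 (note the -2x y' term) with n(n+1) = 20, so n = 4; the polynomial solution is P_4(x).
With y = sum_k a_k x^k, matching x^k gives (k+2)(k+1) a_{k+2} = [k(k+1) - n(n+1)] a_k = (k - 4)(k + 5) a_k. The right side vanishes at k = 4, so the series with the parity of 4 terminates at degree 4.
Standard normalization (P_n(1) = 1): leading coefficient (2n)!/(2^n (n!)^2) = 40320/(16*576) = 35/8, so a_4 = 35/8. Work downward with a_k = (k+1)(k+2) a_{k+2} / ((k - 4)(k + 5)):
  a_2 = (3)(4)(35/8) / ((2 - 4)(2 + 5)) = (105/2)/(-14) = -15/4
  a_0 = (1)(2)(-15/4) / ((0 - 4)(0 + 5)) = (-15/2)/(-20) = 3/8
Hence P_4(x) = 35 x^4/8 - 15 x^2/4 + 3/8.

P_4(x); series = 35 x^4/8 - 15 x^2/4 + 3/8


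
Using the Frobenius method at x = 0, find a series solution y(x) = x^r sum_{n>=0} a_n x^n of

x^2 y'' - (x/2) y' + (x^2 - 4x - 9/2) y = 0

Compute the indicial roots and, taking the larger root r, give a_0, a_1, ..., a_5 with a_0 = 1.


Write in Frobenius form y'' + (p(x)/x) y' + (q(x)/x^2) y = 0:
  p(x) = -1/2,  q(x) = x^2 - 4x - 9/2.
Indicial equation: r(r-1) + (-1/2) r + (-9/2) = 0 -> roots r_1 = 3, r_2 = -3/2.
Take r = r_1 = 3. Let y(x) = x^r sum_{n>=0} a_n x^n with a_0 = 1.
Substitute y = x^r sum a_n x^n and match x^{r+n}. The recurrence is
  D(n) a_n - 4 a_{n-1} + 1 a_{n-2} = 0,  where D(n) = (r+n)(r+n-1) + (-1/2)(r+n) + (-9/2).
  a_n = [4 a_{n-1} - 1 a_{n-2}] / D(n).
Since the indicial polynomial factors as (r - r_1)(r - r_2), D(n) = (r_1 + n - r_1)(r_1 + n - r_2) = n(n + 9/2).
Evaluating step by step (a_0 = 1):
  n = 1: D(1) = 1(1 + 9/2) = 11/2; numerator = 4(1) = 4; a_1 = (4)/(11/2) = 8/11
  n = 2: D(2) = 2(2 + 9/2) = 13; numerator = 4(8/11) - 1(1) = 21/11; a_2 = (21/11)/(13) = 21/143
  n = 3: D(3) = 3(3 + 9/2) = 45/2; numerator = 4(21/143) - 1(8/11) = -20/143; a_3 = (-20/143)/(45/2) = -8/1287
  n = 4: D(4) = 4(4 + 9/2) = 34; numerator = 4(-8/1287) - 1(21/143) = -17/99; a_4 = (-17/99)/(34) = -1/198
  n = 5: D(5) = 5(5 + 9/2) = 95/2; numerator = 4(-1/198) - 1(-8/1287) = -2/143; a_5 = (-2/143)/(95/2) = -4/13585

r = 3; a_0 = 1; a_1 = 8/11; a_2 = 21/143; a_3 = -8/1287; a_4 = -1/198; a_5 = -4/13585


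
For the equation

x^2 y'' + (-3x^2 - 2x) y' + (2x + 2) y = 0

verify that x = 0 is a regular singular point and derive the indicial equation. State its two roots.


Divide by x^2 to reach normal form y'' + P_1(x) y' + P_2(x) y = 0 with P_1(x) = -3 - 2/x and P_2(x) = 2/x + 2/x^2.
x = 0 is a singular point because the y'-coefficient -3 - 2/x has a pole at x = 0 and the y-coefficient 2/x + 2/x^2 has a pole at x = 0.
It is a regular singular point because x P_1(x) = p(x) = -3x - 2 and x^2 P_2(x) = q(x) = 2x + 2 are polynomials, hence analytic at x = 0.
p(0) = -2,  q(0) = 2.
Indicial equation: r(r-1) + p(0) r + q(0) = 0, i.e. r^2 + (p(0) - 1) r + q(0) = 0, i.e. r^2 - 3 r + 2 = 0.
Discriminant: (-3)^2 - 4(2) = 1, so r = (3 ± 1)/2.
Solving: r_1 = 2, r_2 = 1.

indicial: r^2 - 3 r + 2 = 0; roots r_1 = 2, r_2 = 1


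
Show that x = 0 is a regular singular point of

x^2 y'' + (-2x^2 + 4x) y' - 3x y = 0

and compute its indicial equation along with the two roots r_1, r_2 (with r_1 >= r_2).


Divide by x^2 to reach normal form y'' + P_1(x) y' + P_2(x) y = 0 with P_1(x) = -2 + 4/x and P_2(x) = -3/x.
x = 0 is a singular point because the y'-coefficient -2 + 4/x has a pole at x = 0 and the y-coefficient -3/x has a pole at x = 0.
It is a regular singular point because x P_1(x) = p(x) = 4 - 2x and x^2 P_2(x) = q(x) = -3x are polynomials, hence analytic at x = 0.
p(0) = 4,  q(0) = 0.
Indicial equation: r(r-1) + p(0) r + q(0) = 0, i.e. r^2 + (p(0) - 1) r + q(0) = 0, i.e. r^2 + 3 r = 0.
Discriminant: (3)^2 - 4(0) = 9, so r = (-3 ± 3)/2.
Solving: r_1 = 0, r_2 = -3.

indicial: r^2 + 3 r = 0; roots r_1 = 0, r_2 = -3


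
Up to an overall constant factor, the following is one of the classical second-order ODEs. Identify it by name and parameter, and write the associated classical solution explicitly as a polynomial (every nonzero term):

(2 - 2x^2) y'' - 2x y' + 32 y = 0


All three coefficients share the factor 2; dividing through by 2 gives  (1 - x^2) y'' - x y' + 16 y = 0.
This matches the Chebyshev equation (1 - x^2) y'' - x y' + n^2 y = 0 (note the -x y' term, not -2x y') with n^2 = 16, so n = 4; the polynomial solution is T_4(x).
With y = sum_k a_k x^k, matching x^k gives (k+2)(k+1) a_{k+2} = (k^2 - n^2) a_k = (k - 4)(k + 4) a_k. The right side vanishes at k = 4, so the series with the parity of 4 terminates at degree 4.
Standard normalization: leading coefficient of T_n is 2^(n-1), so a_4 = 2^3 = 8. Work downward with a_k = (k+1)(k+2) a_{k+2} / ((k - 4)(k + 4)):
  a_2 = (3)(4)(8) / ((2 - 4)(2 + 4)) = 96/(-12) = -8
  a_0 = (1)(2)(-8) / ((0 - 4)(0 + 4)) = -16/(-16) = 1
Hence T_4(x) = 8 x^4 - 8 x^2 + 1.

T_4(x); series = 8 x^4 - 8 x^2 + 1


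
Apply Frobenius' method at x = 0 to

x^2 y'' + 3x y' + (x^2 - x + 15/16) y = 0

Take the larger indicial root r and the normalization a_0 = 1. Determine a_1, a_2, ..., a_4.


Write in Frobenius form y'' + (p(x)/x) y' + (q(x)/x^2) y = 0:
  p(x) = 3,  q(x) = x^2 - x + 15/16.
Indicial equation: r(r-1) + (3) r + (15/16) = 0 -> roots r_1 = -3/4, r_2 = -5/4.
Take r = r_1 = -3/4. Let y(x) = x^r sum_{n>=0} a_n x^n with a_0 = 1.
Substitute y = x^r sum a_n x^n and match x^{r+n}. The recurrence is
  D(n) a_n - 1 a_{n-1} + 1 a_{n-2} = 0,  where D(n) = (r+n)(r+n-1) + (3)(r+n) + (15/16).
  a_n = [1 a_{n-1} - 1 a_{n-2}] / D(n).
Since the indicial polynomial factors as (r - r_1)(r - r_2), D(n) = (r_1 + n - r_1)(r_1 + n - r_2) = n(n + 1/2).
Evaluating step by step (a_0 = 1):
  n = 1: D(1) = 1(1 + 1/2) = 3/2; numerator = 1(1) = 1; a_1 = (1)/(3/2) = 2/3
  n = 2: D(2) = 2(2 + 1/2) = 5; numerator = 1(2/3) - 1(1) = -1/3; a_2 = (-1/3)/(5) = -1/15
  n = 3: D(3) = 3(3 + 1/2) = 21/2; numerator = 1(-1/15) - 1(2/3) = -11/15; a_3 = (-11/15)/(21/2) = -22/315
  n = 4: D(4) = 4(4 + 1/2) = 18; numerator = 1(-22/315) - 1(-1/15) = -1/315; a_4 = (-1/315)/(18) = -1/5670

r = -3/4; a_0 = 1; a_1 = 2/3; a_2 = -1/15; a_3 = -22/315; a_4 = -1/5670


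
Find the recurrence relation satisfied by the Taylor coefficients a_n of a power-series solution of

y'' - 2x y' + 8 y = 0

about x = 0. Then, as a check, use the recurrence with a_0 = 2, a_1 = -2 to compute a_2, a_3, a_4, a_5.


Substitute y = sum_n a_n x^n.
y''(x) has coefficient (n+2)(n+1) a_{n+2} at x^n;
-2 x y'(x) has coefficient -2 n a_n at x^n (shift);
8 y(x) has coefficient 8 a_n at x^n.
Matching x^n: (n+2)(n+1) a_{n+2} + (-2n + 8) a_n = 0.
Thus a_{n+2} = (2n - 8) / ((n+1)(n+2)) * a_n.

Check with a_0 = 2, a_1 = -2 (apply the recurrence for n = 0, 1, 2, 3): a_0 = 2, a_1 = -2, a_2 = -8, a_3 = 2, a_4 = 8/3, a_5 = -1/5.

a_(n+2) = (2n - 8) / ((n+1)(n+2)) * a_n; check: a_0 = 2, a_1 = -2, a_2 = -8, a_3 = 2, a_4 = 8/3, a_5 = -1/5


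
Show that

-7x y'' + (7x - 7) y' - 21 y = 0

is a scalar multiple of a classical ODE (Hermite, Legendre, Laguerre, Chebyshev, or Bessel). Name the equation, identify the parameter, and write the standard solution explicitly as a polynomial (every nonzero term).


All three coefficients share the factor -7; dividing through by -7 gives  x y'' + (1 - x) y' + 3 y = 0.
This matches the Laguerre equation x y'' + (1 - x) y' + n y = 0 with n = 3; the polynomial solution is L_3(x).
With y = sum_k a_k x^k, matching x^k gives (k+1)k a_{k+1} + (k+1) a_{k+1} - k a_k + n a_k = 0, i.e. (k+1)^2 a_{k+1} = (k - n) a_k = (k - 3) a_k. The right side vanishes at k = 3, so the series terminates at degree 3.
Standard normalization L_n(0) = 1 gives a_0 = 1. Work upward with a_{k+1} = (k - 3) a_k / (k+1)^2:
  a_1 = (0 - 3)(1) / 1^2 = -3/1 = -3
  a_2 = (1 - 3)(-3) / 2^2 = 6/4 = 3/2
  a_3 = (2 - 3)(3/2) / 3^2 = (-3/2)/9 = -1/6
Hence L_3(x) = -x^3/6 + 3 x^2/2 - 3 x + 1.

L_3(x); series = -x^3/6 + 3 x^2/2 - 3 x + 1


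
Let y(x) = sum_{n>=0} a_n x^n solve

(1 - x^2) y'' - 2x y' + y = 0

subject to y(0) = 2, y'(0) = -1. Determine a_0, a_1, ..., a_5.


Ansatz: y(x) = sum_{n>=0} a_n x^n, so y'(x) = sum_{n>=1} n a_n x^(n-1) and y''(x) = sum_{n>=2} n(n-1) a_n x^(n-2).
Substitute into P(x) y'' + Q(x) y' + R(x) y = 0 with P(x) = 1 - x^2, Q(x) = -2x, R(x) = 1, and match powers of x.
Initial conditions: a_0 = 2, a_1 = -1.
Setting the coefficient of each power of x to zero and solving order by order (substituting the coefficients already found):
  x^0: 2 a_2 + a_0 = 0  ->  2 a_2 = -a_0 = -2  ->  a_2 = -1
  x^1: 6 a_3 - a_1 = 0  ->  6 a_3 = a_1 = -1  ->  a_3 = -1/6
  x^2: 12 a_4 - 5 a_2 = 0  ->  12 a_4 = 5 a_2 = -5  ->  a_4 = -5/12
  x^3: 20 a_5 - 11 a_3 = 0  ->  20 a_5 = 11 a_3 = -11/6  ->  a_5 = -11/120
Truncated series: y(x) = 2 - x - x^2 - (1/6) x^3 - (5/12) x^4 - (11/120) x^5 + O(x^6).

a_0 = 2; a_1 = -1; a_2 = -1; a_3 = -1/6; a_4 = -5/12; a_5 = -11/120


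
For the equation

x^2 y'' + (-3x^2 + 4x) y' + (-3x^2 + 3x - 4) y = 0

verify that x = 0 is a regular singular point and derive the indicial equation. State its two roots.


Divide by x^2 to reach normal form y'' + P_1(x) y' + P_2(x) y = 0 with P_1(x) = -3 + 4/x and P_2(x) = -3 + 3/x - 4/x^2.
x = 0 is a singular point because the y'-coefficient -3 + 4/x has a pole at x = 0 and the y-coefficient -3 + 3/x - 4/x^2 has a pole at x = 0.
It is a regular singular point because x P_1(x) = p(x) = 4 - 3x and x^2 P_2(x) = q(x) = -3x^2 + 3x - 4 are polynomials, hence analytic at x = 0.
p(0) = 4,  q(0) = -4.
Indicial equation: r(r-1) + p(0) r + q(0) = 0, i.e. r^2 + (p(0) - 1) r + q(0) = 0, i.e. r^2 + 3 r - 4 = 0.
Discriminant: (3)^2 - 4(-4) = 25, so r = (-3 ± 5)/2.
Solving: r_1 = 1, r_2 = -4.

indicial: r^2 + 3 r - 4 = 0; roots r_1 = 1, r_2 = -4


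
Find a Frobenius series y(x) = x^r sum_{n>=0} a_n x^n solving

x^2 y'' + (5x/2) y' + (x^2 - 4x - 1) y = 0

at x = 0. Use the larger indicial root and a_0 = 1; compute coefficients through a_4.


Write in Frobenius form y'' + (p(x)/x) y' + (q(x)/x^2) y = 0:
  p(x) = 5/2,  q(x) = x^2 - 4x - 1.
Indicial equation: r(r-1) + (5/2) r + (-1) = 0 -> roots r_1 = 1/2, r_2 = -2.
Take r = r_1 = 1/2. Let y(x) = x^r sum_{n>=0} a_n x^n with a_0 = 1.
Substitute y = x^r sum a_n x^n and match x^{r+n}. The recurrence is
  D(n) a_n - 4 a_{n-1} + 1 a_{n-2} = 0,  where D(n) = (r+n)(r+n-1) + (5/2)(r+n) + (-1).
  a_n = [4 a_{n-1} - 1 a_{n-2}] / D(n).
Since the indicial polynomial factors as (r - r_1)(r - r_2), D(n) = (r_1 + n - r_1)(r_1 + n - r_2) = n(n + 5/2).
Evaluating step by step (a_0 = 1):
  n = 1: D(1) = 1(1 + 5/2) = 7/2; numerator = 4(1) = 4; a_1 = (4)/(7/2) = 8/7
  n = 2: D(2) = 2(2 + 5/2) = 9; numerator = 4(8/7) - 1(1) = 25/7; a_2 = (25/7)/(9) = 25/63
  n = 3: D(3) = 3(3 + 5/2) = 33/2; numerator = 4(25/63) - 1(8/7) = 4/9; a_3 = (4/9)/(33/2) = 8/297
  n = 4: D(4) = 4(4 + 5/2) = 26; numerator = 4(8/297) - 1(25/63) = -601/2079; a_4 = (-601/2079)/(26) = -601/54054

r = 1/2; a_0 = 1; a_1 = 8/7; a_2 = 25/63; a_3 = 8/297; a_4 = -601/54054
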